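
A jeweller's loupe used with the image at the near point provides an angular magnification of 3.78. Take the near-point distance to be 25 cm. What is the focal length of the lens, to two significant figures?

For the image at the near point, M = 1 + D/f.
f = D/(M - 1) = 25/(3.78 - 1) = 8.993 cm.

9.0 cm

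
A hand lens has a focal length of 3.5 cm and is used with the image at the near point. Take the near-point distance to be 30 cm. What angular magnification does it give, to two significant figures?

9.6

M = 1 + D/f = 1 + 30/3.5 = 9.571.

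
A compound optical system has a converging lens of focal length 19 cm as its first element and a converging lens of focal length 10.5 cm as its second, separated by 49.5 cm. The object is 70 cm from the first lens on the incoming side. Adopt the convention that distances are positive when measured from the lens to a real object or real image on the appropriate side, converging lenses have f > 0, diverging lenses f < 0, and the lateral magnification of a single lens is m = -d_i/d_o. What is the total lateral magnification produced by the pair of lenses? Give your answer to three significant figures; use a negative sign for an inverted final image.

0.303

Applying the thin-lens equation to the first lens, 1/19 = 1/70 + 1/d_i1, which gives d_i1 = 26.078 cm.
Its lateral magnification is m_1 = -d_i1/d_o1 = -(26.078)/70 = -0.3725.
That image sits 23.422 cm in front of the second lens, so d_o2 = 23.422 cm.
Applying the thin-lens equation again with f_2 = 10.5 cm and d_o2 = 23.422 cm gives d_i2 = 19.032 cm.
m_2 = -(19.032)/(23.422) = -0.8126.
Overall magnification: m = m_1 m_2 = 0.3027.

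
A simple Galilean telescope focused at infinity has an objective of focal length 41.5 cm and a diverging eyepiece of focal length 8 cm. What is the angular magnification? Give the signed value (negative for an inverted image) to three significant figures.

5.19

M = -f_obj/f_eye = -41.5/(-8) = 5.188.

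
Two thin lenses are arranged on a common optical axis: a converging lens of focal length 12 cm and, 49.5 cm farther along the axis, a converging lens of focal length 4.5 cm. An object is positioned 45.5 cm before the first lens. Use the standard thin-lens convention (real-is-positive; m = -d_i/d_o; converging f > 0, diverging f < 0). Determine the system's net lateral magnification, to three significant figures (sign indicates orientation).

0.0562

Applying the thin-lens equation to the first lens, 1/12 = 1/45.5 + 1/d_i1, which gives d_i1 = 16.299 cm.
Its lateral magnification is m_1 = -d_i1/d_o1 = -(16.299)/45.5 = -0.3582.
The intermediate image is 16.299 cm to the right of lens 1, so d_o2 = L - d_i1 = 49.5 - 16.299 = 33.201 cm.
Applying the thin-lens equation again with f_2 = 4.5 cm and d_o2 = 33.201 cm gives d_i2 = 5.206 cm.
m_2 = -(5.206)/(33.201) = -0.1568.
Overall magnification: m = m_1 m_2 = 0.0562.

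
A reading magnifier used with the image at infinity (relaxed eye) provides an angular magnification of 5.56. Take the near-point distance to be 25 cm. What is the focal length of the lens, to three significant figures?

For the image at infinity, M = D/f.
f = D/M = 25/5.56 = 4.496 cm.

4.50 cm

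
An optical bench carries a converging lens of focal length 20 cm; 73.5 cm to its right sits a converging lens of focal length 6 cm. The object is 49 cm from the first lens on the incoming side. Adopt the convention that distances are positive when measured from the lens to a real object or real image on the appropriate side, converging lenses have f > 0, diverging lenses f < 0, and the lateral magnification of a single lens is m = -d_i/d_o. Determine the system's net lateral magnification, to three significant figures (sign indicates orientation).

First lens: d_i1 = 1/(1/20 - 1/49) = 33.793 cm.
m_1 = -(33.793)/49 = -0.6897.
Object distance for lens 2: d_o2 = 73.5 - 33.793 = 39.707 cm.
Second lens: d_i2 = 1/(1/6 - 1/(39.707)) = 7.068 cm.
m_2 = -(7.068)/(39.707) = -0.1780.
Overall magnification: m = m_1 m_2 = 0.1228.

0.123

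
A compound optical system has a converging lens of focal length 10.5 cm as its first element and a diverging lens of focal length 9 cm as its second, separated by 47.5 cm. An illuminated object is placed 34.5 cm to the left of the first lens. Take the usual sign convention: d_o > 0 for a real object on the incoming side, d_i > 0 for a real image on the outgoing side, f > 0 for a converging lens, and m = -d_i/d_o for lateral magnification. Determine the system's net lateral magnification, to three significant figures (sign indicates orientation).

Applying the thin-lens equation to the first lens, 1/10.5 = 1/34.5 + 1/d_i1, which gives d_i1 = 15.094 cm.
Its lateral magnification is m_1 = -d_i1/d_o1 = -(15.094)/34.5 = -0.4375.
That image sits 32.406 cm in front of the second lens, so d_o2 = 32.406 cm.
Applying the thin-lens equation again with f_2 = -9 cm and d_o2 = 32.406 cm gives d_i2 = -7.044 cm.
m_2 = -(-7.044)/(32.406) = 0.2174.
The system's lateral magnification is m_1 m_2 = (-0.4375)(0.2174) = -0.0951.

-0.0951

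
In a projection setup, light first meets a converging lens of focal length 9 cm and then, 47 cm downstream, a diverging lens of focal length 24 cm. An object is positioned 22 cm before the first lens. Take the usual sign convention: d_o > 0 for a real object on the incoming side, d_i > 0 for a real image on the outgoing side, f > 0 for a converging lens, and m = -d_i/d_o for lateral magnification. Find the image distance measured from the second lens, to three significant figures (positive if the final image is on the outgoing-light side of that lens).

Applying the thin-lens equation to the first lens, 1/9 = 1/22 + 1/d_i1, which gives d_i1 = 15.231 cm.
That image sits 31.769 cm in front of the second lens, so d_o2 = 31.769 cm.
Applying the thin-lens equation again with f_2 = -24 cm and d_o2 = 31.769 cm gives d_i2 = -13.672 cm.

-13.7 cm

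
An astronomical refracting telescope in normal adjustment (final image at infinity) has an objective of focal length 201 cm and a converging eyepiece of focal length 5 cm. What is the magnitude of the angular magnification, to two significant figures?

40

|M| = f_obj/|f_eye| = 201/5 = 40.200.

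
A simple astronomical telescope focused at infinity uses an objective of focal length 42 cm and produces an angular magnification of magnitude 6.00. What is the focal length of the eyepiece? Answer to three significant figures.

|M| = f_obj/f_eye, so f_eye = f_obj/|M| = 42/6.0 = 7.000 cm.

7.00 cm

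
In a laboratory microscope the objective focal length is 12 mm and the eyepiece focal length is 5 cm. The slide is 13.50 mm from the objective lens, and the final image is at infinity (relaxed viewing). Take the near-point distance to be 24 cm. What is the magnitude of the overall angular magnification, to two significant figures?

38

Convert to cm: f_obj = 12 mm = 1.2 cm; d_o = 13.50 mm = 1.35 cm.
Objective: 1/d_i = 1/f_obj - 1/d_o = 1/1.2 - 1/1.35 = 0.09259 cm^-1, so d_i = 10.800 cm.
m_obj = -d_i/d_o = -10.800/1.35 = -8.000.
Eyepiece angular magnification (image at infinity): M_eye = D/f_e = 24/5 = 4.800.
Overall M = m_obj x M_eye = (-8.000)(4.800) = -38.40.
|M| = 38.40.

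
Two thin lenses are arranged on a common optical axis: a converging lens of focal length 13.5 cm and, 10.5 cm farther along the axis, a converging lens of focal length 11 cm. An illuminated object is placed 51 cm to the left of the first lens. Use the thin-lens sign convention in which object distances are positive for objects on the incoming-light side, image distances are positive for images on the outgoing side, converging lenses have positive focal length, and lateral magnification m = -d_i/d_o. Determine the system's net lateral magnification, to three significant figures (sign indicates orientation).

Applying the thin-lens equation to the first lens, 1/13.5 = 1/51 + 1/d_i1, which gives d_i1 = 18.360 cm.
Its lateral magnification is m_1 = -d_i1/d_o1 = -(18.360)/51 = -0.3600.
Since 18.360 cm > 10.5 cm, the first image lies past the second lens and serves as a virtual object: d_o2 = L - d_i1 = -7.860 cm.
Applying the thin-lens equation again with f_2 = 11 cm and d_o2 = -7.860 cm gives d_i2 = 4.584 cm.
m_2 = -(4.584)/(-7.860) = 0.5832.
Overall magnification: m = m_1 m_2 = -0.2100.

-0.210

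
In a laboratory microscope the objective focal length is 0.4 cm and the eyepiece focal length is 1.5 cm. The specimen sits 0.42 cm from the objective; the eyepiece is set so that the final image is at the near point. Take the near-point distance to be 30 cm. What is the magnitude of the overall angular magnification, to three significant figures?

Objective: 1/d_i = 1/f_obj - 1/d_o = 1/0.4 - 1/0.42 = 0.11905 cm^-1, so d_i = 8.400 cm.
m_obj = -d_i/d_o = -8.400/0.42 = -20.000.
Eyepiece angular magnification (image at near point): M_eye = 1 + D/f_e = 1 + 30/1.5 = 21.000.
Overall M = m_obj x M_eye = (-20.000)(21.000) = -420.00.
|M| = 420.00.

420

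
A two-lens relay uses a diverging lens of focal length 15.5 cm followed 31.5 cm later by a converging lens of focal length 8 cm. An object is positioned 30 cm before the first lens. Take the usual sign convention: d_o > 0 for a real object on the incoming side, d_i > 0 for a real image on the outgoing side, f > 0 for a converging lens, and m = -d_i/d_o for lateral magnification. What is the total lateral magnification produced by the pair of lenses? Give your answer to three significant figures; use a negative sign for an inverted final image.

Applying the thin-lens equation to the first lens, 1/(-15.5) = 1/30 + 1/d_i1, which gives d_i1 = -10.220 cm.
Its lateral magnification is m_1 = -d_i1/d_o1 = -(-10.220)/30 = 0.3407.
With d_i1 < 0 the first image is virtual and lies on the object side; the object distance for lens 2 is d_o2 = 31.5 - (-10.220) = 41.720 cm.
Applying the thin-lens equation again with f_2 = 8 cm and d_o2 = 41.720 cm gives d_i2 = 9.898 cm.
m_2 = -(9.898)/(41.720) = -0.2372.
Overall magnification: m = m_1 m_2 = -0.0808.

-0.0808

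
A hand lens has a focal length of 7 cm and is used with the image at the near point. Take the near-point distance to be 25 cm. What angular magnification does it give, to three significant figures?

M = 1 + D/f = 1 + 25/7 = 4.571.

4.57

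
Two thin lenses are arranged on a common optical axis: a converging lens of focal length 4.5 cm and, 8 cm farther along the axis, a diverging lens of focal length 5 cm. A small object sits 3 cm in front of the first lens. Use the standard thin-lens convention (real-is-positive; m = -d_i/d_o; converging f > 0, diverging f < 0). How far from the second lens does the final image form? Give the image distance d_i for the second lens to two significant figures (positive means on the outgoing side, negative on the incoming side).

Lens 1: 1/d_i1 = 1/f_1 - 1/d_o1 = 1/4.5 - 1/3 = -0.11111 cm^-1, so d_i1 = -9.000 cm.
The intermediate image is virtual, 9.000 cm to the left of lens 1, so d_o2 = L - d_i1 = 8 - (-9.000) = 17.000 cm.
Lens 2: 1/d_i2 = 1/f_2 - 1/d_o2 = 1/(-5) - 1/(17.000) = -0.25882 cm^-1, so d_i2 = -3.864 cm.

-3.9 cm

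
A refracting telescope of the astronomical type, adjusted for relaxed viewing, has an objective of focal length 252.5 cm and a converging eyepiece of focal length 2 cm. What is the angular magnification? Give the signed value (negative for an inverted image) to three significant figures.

-126

M = -f_obj/f_eye = -252.5/(2) = -126.250.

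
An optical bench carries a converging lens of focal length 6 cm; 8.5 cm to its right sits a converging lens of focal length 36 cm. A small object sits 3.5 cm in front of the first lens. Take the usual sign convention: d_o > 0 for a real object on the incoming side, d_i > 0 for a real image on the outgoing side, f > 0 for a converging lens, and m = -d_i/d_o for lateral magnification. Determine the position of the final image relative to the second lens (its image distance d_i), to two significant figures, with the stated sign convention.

-32 cm

Applying the thin-lens equation to the first lens, 1/6 = 1/3.5 + 1/d_i1, which gives d_i1 = -8.400 cm.
With d_i1 < 0 the first image is virtual and lies on the object side; the object distance for lens 2 is d_o2 = 8.5 - (-8.400) = 16.900 cm.
Applying the thin-lens equation again with f_2 = 36 cm and d_o2 = 16.900 cm gives d_i2 = -31.853 cm.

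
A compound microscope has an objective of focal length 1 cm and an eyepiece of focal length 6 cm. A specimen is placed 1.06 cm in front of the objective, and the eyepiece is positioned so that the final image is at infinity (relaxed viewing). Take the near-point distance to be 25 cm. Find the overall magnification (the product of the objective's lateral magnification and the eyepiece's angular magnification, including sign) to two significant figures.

-69

Objective: 1/d_i = 1/f_obj - 1/d_o = 1/1 - 1/1.06 = 0.05660 cm^-1, so d_i = 17.667 cm.
m_obj = -d_i/d_o = -17.667/1.06 = -16.667.
Eyepiece angular magnification (image at infinity): M_eye = D/f_e = 25/6 = 4.167.
Overall M = m_obj x M_eye = (-16.667)(4.167) = -69.44.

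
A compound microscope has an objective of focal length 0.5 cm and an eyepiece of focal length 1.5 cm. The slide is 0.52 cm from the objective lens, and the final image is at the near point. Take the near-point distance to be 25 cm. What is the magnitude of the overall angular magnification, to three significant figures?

Objective: 1/d_i = 1/f_obj - 1/d_o = 1/0.5 - 1/0.52 = 0.07692 cm^-1, so d_i = 13.000 cm.
m_obj = -d_i/d_o = -13.000/0.52 = -25.000.
Eyepiece angular magnification (image at near point): M_eye = 1 + D/f_e = 1 + 25/1.5 = 17.667.
Overall M = m_obj x M_eye = (-25.000)(17.667) = -441.67.
|M| = 441.67.

442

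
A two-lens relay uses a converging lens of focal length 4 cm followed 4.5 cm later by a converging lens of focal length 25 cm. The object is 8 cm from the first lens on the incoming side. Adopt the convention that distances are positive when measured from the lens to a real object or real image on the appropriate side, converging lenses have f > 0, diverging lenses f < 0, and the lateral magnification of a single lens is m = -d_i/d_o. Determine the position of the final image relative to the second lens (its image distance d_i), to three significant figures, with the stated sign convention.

3.07 cm

First lens: d_i1 = 1/(1/4 - 1/8) = 8.000 cm.
Since 8.000 cm > 4.5 cm, the first image lies past the second lens and serves as a virtual object: d_o2 = L - d_i1 = -3.500 cm.
Second lens: d_i2 = 1/(1/25 - 1/(-3.500)) = 3.070 cm.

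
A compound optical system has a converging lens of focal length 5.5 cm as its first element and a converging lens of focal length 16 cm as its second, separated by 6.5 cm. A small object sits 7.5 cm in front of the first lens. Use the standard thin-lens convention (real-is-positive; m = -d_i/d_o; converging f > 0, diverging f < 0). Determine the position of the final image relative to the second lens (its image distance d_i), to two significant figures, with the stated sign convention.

Lens 1: 1/d_i1 = 1/f_1 - 1/d_o1 = 1/5.5 - 1/7.5 = 0.04848 cm^-1, so d_i1 = 20.625 cm.
This image would form 20.625 cm past lens 1, i.e. 14.125 cm beyond lens 2, so it is a virtual object for lens 2: d_o2 = 6.5 - 20.625 = -14.125 cm.
Lens 2: 1/d_i2 = 1/f_2 - 1/d_o2 = 1/16 - 1/(-14.125) = 0.13330 cm^-1, so d_i2 = 7.502 cm.

7.5 cm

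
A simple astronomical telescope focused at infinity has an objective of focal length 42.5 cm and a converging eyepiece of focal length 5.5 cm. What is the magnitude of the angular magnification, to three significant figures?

|M| = f_obj/|f_eye| = 42.5/5.5 = 7.727.

7.73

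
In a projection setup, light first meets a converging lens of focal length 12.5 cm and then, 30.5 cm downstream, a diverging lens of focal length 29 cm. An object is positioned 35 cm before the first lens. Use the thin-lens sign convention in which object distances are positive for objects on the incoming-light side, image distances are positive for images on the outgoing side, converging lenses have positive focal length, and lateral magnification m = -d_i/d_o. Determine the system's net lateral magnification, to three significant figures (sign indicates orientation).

Lens 1: 1/d_i1 = 1/f_1 - 1/d_o1 = 1/12.5 - 1/35 = 0.05143 cm^-1, so d_i1 = 19.444 cm.
m_1 = -(19.444)/35 = -0.5556.
That image sits 11.056 cm in front of the second lens, so d_o2 = 11.056 cm.
Lens 2: 1/d_i2 = 1/f_2 - 1/d_o2 = 1/(-29) - 1/(11.056) = -0.12494 cm^-1, so d_i2 = -8.004 cm.
m_2 = -(-8.004)/(11.056) = 0.7240.
Overall magnification: m = m_1 m_2 = -0.4022.

-0.402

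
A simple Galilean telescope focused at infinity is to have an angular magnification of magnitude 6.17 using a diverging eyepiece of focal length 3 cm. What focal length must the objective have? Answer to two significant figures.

|M| = f_obj/|f_eye|, so f_obj = |M| x |f_eye| = 6.17 x 3 = 18.510 cm.

19 cm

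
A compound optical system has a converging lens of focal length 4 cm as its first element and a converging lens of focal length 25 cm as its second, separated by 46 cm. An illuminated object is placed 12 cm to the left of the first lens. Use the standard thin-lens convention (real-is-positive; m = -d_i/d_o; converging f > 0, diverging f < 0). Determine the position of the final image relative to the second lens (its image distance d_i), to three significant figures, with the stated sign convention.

Applying the thin-lens equation to the first lens, 1/4 = 1/12 + 1/d_i1, which gives d_i1 = 6.000 cm.
Object distance for lens 2: d_o2 = 46 - 6.000 = 40.000 cm.
Applying the thin-lens equation again with f_2 = 25 cm and d_o2 = 40.000 cm gives d_i2 = 66.667 cm.

66.7 cm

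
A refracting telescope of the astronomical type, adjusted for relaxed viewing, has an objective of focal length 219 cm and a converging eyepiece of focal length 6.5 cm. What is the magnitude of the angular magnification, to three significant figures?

|M| = f_obj/|f_eye| = 219/6.5 = 33.692.

33.7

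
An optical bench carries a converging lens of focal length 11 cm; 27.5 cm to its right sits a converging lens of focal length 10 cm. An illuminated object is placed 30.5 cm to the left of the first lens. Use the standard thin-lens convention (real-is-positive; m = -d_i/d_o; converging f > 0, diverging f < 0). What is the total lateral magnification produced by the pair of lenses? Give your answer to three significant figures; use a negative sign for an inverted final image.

First lens: d_i1 = 1/(1/11 - 1/30.5) = 17.205 cm.
m_1 = -(17.205)/30.5 = -0.5641.
Object distance for lens 2: d_o2 = 27.5 - 17.205 = 10.295 cm.
Second lens: d_i2 = 1/(1/10 - 1/(10.295)) = 349.130 cm.
m_2 = -(349.130)/(10.295) = -33.9130.
Total m = m_1 x m_2 = (-0.5641)(-33.9130) = 19.1304.

19.1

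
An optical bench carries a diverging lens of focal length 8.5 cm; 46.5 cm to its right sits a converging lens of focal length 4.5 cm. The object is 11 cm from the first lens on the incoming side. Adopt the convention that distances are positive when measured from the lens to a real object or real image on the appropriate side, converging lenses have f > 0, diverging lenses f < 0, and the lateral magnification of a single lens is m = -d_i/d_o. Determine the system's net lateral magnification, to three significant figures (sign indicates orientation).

-0.0419

Applying the thin-lens equation to the first lens, 1/(-8.5) = 1/11 + 1/d_i1, which gives d_i1 = -4.795 cm.
Its lateral magnification is m_1 = -d_i1/d_o1 = -(-4.795)/11 = 0.4359.
With d_i1 < 0 the first image is virtual and lies on the object side; the object distance for lens 2 is d_o2 = 46.5 - (-4.795) = 51.295 cm.
Applying the thin-lens equation again with f_2 = 4.5 cm and d_o2 = 51.295 cm gives d_i2 = 4.933 cm.
m_2 = -(4.933)/(51.295) = -0.0962.
Overall magnification: m = m_1 m_2 = -0.0419.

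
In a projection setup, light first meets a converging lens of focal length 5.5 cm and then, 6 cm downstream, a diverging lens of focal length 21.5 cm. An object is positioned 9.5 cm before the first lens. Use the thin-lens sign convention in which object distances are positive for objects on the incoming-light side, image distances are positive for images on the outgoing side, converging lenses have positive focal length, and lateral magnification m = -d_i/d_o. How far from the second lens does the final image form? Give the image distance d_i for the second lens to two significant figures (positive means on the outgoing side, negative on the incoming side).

11 cm

First lens: d_i1 = 1/(1/5.5 - 1/9.5) = 13.062 cm.
This image would form 13.062 cm past lens 1, i.e. 7.062 cm beyond lens 2, so it is a virtual object for lens 2: d_o2 = 6 - 13.062 = -7.062 cm.
Second lens: d_i2 = 1/(1/(-21.5) - 1/(-7.062)) = 10.517 cm.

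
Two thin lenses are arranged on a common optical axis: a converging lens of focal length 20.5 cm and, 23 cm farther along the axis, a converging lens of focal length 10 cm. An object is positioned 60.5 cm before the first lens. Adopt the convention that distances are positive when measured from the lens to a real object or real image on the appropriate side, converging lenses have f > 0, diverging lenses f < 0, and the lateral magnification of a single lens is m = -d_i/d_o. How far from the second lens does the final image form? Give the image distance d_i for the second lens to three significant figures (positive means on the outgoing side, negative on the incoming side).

Applying the thin-lens equation to the first lens, 1/20.5 = 1/60.5 + 1/d_i1, which gives d_i1 = 31.006 cm.
Since 31.006 cm > 23 cm, the first image lies past the second lens and serves as a virtual object: d_o2 = L - d_i1 = -8.006 cm.
Applying the thin-lens equation again with f_2 = 10 cm and d_o2 = -8.006 cm gives d_i2 = 4.446 cm.

4.45 cm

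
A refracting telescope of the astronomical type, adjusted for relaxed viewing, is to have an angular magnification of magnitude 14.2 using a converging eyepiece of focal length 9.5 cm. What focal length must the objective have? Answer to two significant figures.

|M| = f_obj/|f_eye|, so f_obj = |M| x |f_eye| = 14.2 x 9.5 = 134.900 cm.

130 cm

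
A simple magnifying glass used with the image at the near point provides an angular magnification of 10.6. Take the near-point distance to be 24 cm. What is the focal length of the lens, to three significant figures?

For the image at the near point, M = 1 + D/f.
f = D/(M - 1) = 24/(10.6 - 1) = 2.500 cm.

2.50 cm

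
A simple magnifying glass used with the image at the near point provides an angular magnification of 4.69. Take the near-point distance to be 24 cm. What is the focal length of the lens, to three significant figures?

6.50 cm

For the image at the near point, M = 1 + D/f.
f = D/(M - 1) = 24/(4.69 - 1) = 6.504 cm.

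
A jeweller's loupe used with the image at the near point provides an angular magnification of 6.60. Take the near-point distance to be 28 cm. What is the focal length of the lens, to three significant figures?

5.00 cm

For the image at the near point, M = 1 + D/f.
f = D/(M - 1) = 28/(6.6 - 1) = 5.000 cm.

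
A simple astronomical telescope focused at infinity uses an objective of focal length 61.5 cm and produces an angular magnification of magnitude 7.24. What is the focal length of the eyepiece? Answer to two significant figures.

8.5 cm

|M| = f_obj/f_eye, so f_eye = f_obj/|M| = 61.5/7.24 = 8.494 cm.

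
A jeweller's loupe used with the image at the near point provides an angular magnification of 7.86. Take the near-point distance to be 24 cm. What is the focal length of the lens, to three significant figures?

For the image at the near point, M = 1 + D/f.
f = D/(M - 1) = 24/(7.86 - 1) = 3.499 cm.

3.50 cm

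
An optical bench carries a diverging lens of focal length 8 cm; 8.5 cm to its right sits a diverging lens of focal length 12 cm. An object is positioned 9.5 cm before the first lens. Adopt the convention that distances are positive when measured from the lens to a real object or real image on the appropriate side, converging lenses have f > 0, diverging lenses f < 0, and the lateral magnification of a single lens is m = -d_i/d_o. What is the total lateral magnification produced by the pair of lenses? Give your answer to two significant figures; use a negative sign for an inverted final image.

Applying the thin-lens equation to the first lens, 1/(-8) = 1/9.5 + 1/d_i1, which gives d_i1 = -4.343 cm.
Its lateral magnification is m_1 = -d_i1/d_o1 = -(-4.343)/9.5 = 0.4571.
The intermediate image is virtual, 4.343 cm to the left of lens 1, so d_o2 = L - d_i1 = 8.5 - (-4.343) = 12.843 cm.
Applying the thin-lens equation again with f_2 = -12 cm and d_o2 = 12.843 cm gives d_i2 = -6.204 cm.
m_2 = -(-6.204)/(12.843) = 0.4830.
Overall magnification: m = m_1 m_2 = 0.2208.

0.22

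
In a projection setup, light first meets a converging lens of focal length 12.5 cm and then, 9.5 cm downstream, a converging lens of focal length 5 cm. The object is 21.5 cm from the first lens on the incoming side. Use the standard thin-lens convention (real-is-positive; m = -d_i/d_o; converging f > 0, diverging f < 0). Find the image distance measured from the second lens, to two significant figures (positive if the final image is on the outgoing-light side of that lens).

Lens 1: 1/d_i1 = 1/f_1 - 1/d_o1 = 1/12.5 - 1/21.5 = 0.03349 cm^-1, so d_i1 = 29.861 cm.
This image would form 29.861 cm past lens 1, i.e. 20.361 cm beyond lens 2, so it is a virtual object for lens 2: d_o2 = 9.5 - 29.861 = -20.361 cm.
Lens 2: 1/d_i2 = 1/f_2 - 1/d_o2 = 1/5 - 1/(-20.361) = 0.24911 cm^-1, so d_i2 = 4.014 cm.

4.0 cm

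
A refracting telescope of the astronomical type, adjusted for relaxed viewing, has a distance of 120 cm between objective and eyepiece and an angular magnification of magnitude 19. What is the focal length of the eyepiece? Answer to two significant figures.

In normal adjustment the tube length equals f_obj + f_eye and |M| = f_obj/f_eye.
So f_obj = 19 f_eye and 19 f_eye + f_eye = 120 cm, giving f_eye = 120/20 = 6.000 cm and f_obj = 114.000 cm.

6.0 cm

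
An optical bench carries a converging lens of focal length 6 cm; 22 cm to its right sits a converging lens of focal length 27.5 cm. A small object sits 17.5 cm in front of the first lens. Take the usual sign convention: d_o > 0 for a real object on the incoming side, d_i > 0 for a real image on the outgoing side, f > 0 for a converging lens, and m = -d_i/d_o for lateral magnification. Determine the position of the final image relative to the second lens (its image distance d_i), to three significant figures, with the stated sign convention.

Applying the thin-lens equation to the first lens, 1/6 = 1/17.5 + 1/d_i1, which gives d_i1 = 9.130 cm.
That image sits 12.870 cm in front of the second lens, so d_o2 = 12.870 cm.
Applying the thin-lens equation again with f_2 = 27.5 cm and d_o2 = 12.870 cm gives d_i2 = -24.190 cm.

-24.2 cm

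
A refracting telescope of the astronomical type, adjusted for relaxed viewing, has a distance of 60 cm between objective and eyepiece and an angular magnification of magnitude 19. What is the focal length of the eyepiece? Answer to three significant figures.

In normal adjustment the tube length equals f_obj + f_eye and |M| = f_obj/f_eye.
So f_obj = 19 f_eye and 19 f_eye + f_eye = 60 cm, giving f_eye = 60/20 = 3.000 cm and f_obj = 57.000 cm.

3.00 cm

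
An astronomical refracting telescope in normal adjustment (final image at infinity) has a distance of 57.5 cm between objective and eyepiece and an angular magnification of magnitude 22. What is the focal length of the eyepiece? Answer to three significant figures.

In normal adjustment the tube length equals f_obj + f_eye and |M| = f_obj/f_eye.
So f_obj = 22 f_eye and 22 f_eye + f_eye = 57.5 cm, giving f_eye = 57.5/23 = 2.500 cm and f_obj = 55.000 cm.

2.50 cm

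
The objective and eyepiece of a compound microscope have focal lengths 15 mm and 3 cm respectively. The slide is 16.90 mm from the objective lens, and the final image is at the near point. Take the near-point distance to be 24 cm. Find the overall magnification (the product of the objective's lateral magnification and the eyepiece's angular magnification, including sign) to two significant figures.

Convert to cm: f_obj = 15 mm = 1.5 cm; d_o = 16.90 mm = 1.69 cm.
Objective: 1/d_i = 1/f_obj - 1/d_o = 1/1.5 - 1/1.69 = 0.07495 cm^-1, so d_i = 13.342 cm.
m_obj = -d_i/d_o = -13.342/1.69 = -7.895.
Eyepiece angular magnification (image at near point): M_eye = 1 + D/f_e = 1 + 24/3 = 9.000.
Overall M = m_obj x M_eye = (-7.895)(9.000) = -71.05.

-71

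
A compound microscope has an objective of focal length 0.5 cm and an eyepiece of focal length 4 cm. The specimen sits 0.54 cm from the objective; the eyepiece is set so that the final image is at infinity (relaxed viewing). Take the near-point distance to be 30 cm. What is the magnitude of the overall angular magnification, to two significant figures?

Objective: 1/d_i = 1/f_obj - 1/d_o = 1/0.5 - 1/0.54 = 0.14815 cm^-1, so d_i = 6.750 cm.
m_obj = -d_i/d_o = -6.750/0.54 = -12.500.
Eyepiece angular magnification (image at infinity): M_eye = D/f_e = 30/4 = 7.500.
Overall M = m_obj x M_eye = (-12.500)(7.500) = -93.75.
|M| = 93.75.

94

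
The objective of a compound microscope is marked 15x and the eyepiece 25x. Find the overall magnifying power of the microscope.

The overall magnification of a compound microscope is the product of the objective and eyepiece magnifications:
M = M_obj x M_eye = 15 x 25 = 375.

375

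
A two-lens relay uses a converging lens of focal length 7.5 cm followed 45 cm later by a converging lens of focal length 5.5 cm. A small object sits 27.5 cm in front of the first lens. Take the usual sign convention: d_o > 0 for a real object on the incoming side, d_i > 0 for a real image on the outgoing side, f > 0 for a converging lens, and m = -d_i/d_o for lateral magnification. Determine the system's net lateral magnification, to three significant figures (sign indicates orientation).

Applying the thin-lens equation to the first lens, 1/7.5 = 1/27.5 + 1/d_i1, which gives d_i1 = 10.312 cm.
Its lateral magnification is m_1 = -d_i1/d_o1 = -(10.312)/27.5 = -0.3750.
That image sits 34.688 cm in front of the second lens, so d_o2 = 34.688 cm.
Applying the thin-lens equation again with f_2 = 5.5 cm and d_o2 = 34.688 cm gives d_i2 = 6.536 cm.
m_2 = -(6.536)/(34.688) = -0.1884.
The system's lateral magnification is m_1 m_2 = (-0.3750)(-0.1884) = 0.0707.

0.0707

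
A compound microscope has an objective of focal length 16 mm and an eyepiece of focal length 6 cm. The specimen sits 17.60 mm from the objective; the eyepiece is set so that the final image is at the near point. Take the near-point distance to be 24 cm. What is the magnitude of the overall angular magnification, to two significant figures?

Convert to cm: f_obj = 16 mm = 1.6 cm; d_o = 17.60 mm = 1.76 cm.
Objective: 1/d_i = 1/f_obj - 1/d_o = 1/1.6 - 1/1.76 = 0.05682 cm^-1, so d_i = 17.600 cm.
m_obj = -d_i/d_o = -17.600/1.76 = -10.000.
Eyepiece angular magnification (image at near point): M_eye = 1 + D/f_e = 1 + 24/6 = 5.000.
Overall M = m_obj x M_eye = (-10.000)(5.000) = -50.00.
|M| = 50.00.

50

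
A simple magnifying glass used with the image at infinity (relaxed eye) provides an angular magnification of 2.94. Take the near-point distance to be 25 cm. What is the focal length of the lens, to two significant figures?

8.5 cm

For the image at infinity, M = D/f.
f = D/M = 25/2.94 = 8.503 cm.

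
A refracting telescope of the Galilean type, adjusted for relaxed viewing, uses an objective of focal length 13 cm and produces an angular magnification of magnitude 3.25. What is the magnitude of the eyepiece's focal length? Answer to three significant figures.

|M| = f_obj/|f_eye|, so |f_eye| = f_obj/|M| = 13/3.25 = 4.000 cm.
(The eyepiece is diverging, so its signed focal length is -4.000 cm.)

4.00 cm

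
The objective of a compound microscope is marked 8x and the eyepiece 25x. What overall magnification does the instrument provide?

The overall magnification of a compound microscope is the product of the objective and eyepiece magnifications:
M = M_obj x M_eye = 8 x 25 = 200.

200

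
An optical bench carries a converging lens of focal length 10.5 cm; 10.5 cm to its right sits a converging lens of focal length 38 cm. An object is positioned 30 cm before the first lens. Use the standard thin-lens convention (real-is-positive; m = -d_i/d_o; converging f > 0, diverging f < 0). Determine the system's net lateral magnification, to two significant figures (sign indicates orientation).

-0.47

Lens 1: 1/d_i1 = 1/f_1 - 1/d_o1 = 1/10.5 - 1/30 = 0.06190 cm^-1, so d_i1 = 16.154 cm.
m_1 = -(16.154)/30 = -0.5385.
Since 16.154 cm > 10.5 cm, the first image lies past the second lens and serves as a virtual object: d_o2 = L - d_i1 = -5.654 cm.
Lens 2: 1/d_i2 = 1/f_2 - 1/d_o2 = 1/38 - 1/(-5.654) = 0.20319 cm^-1, so d_i2 = 4.922 cm.
m_2 = -(4.922)/(-5.654) = 0.8705.
Total m = m_1 x m_2 = (-0.5385)(0.8705) = -0.4687.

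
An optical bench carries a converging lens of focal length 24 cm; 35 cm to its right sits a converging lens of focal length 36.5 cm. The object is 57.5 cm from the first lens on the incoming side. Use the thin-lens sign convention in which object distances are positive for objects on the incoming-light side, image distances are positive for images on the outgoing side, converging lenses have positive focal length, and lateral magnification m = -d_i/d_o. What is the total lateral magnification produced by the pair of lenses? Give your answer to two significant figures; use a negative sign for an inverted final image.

-0.61

Lens 1: 1/d_i1 = 1/f_1 - 1/d_o1 = 1/24 - 1/57.5 = 0.02428 cm^-1, so d_i1 = 41.194 cm.
m_1 = -(41.194)/57.5 = -0.7164.
Since 41.194 cm > 35 cm, the first image lies past the second lens and serves as a virtual object: d_o2 = L - d_i1 = -6.194 cm.
Lens 2: 1/d_i2 = 1/f_2 - 1/d_o2 = 1/36.5 - 1/(-6.194) = 0.18884 cm^-1, so d_i2 = 5.295 cm.
m_2 = -(5.295)/(-6.194) = 0.8549.
Overall magnification: m = m_1 m_2 = -0.6125.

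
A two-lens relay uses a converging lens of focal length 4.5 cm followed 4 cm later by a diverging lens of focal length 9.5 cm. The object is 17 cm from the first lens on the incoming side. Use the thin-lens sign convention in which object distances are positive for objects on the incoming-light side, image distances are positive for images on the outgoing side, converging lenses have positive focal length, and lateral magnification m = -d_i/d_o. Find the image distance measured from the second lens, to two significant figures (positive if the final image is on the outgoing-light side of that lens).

2.7 cm

Applying the thin-lens equation to the first lens, 1/4.5 = 1/17 + 1/d_i1, which gives d_i1 = 6.120 cm.
Since 6.120 cm > 4 cm, the first image lies past the second lens and serves as a virtual object: d_o2 = L - d_i1 = -2.120 cm.
Applying the thin-lens equation again with f_2 = -9.5 cm and d_o2 = -2.120 cm gives d_i2 = 2.729 cm.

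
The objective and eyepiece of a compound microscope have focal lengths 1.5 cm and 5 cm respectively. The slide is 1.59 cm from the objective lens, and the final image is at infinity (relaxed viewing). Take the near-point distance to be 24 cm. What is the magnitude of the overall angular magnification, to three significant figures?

Objective: 1/d_i = 1/f_obj - 1/d_o = 1/1.5 - 1/1.59 = 0.03774 cm^-1, so d_i = 26.500 cm.
m_obj = -d_i/d_o = -26.500/1.59 = -16.667.
Eyepiece angular magnification (image at infinity): M_eye = D/f_e = 24/5 = 4.800.
Overall M = m_obj x M_eye = (-16.667)(4.800) = -80.00.
|M| = 80.00.

80.0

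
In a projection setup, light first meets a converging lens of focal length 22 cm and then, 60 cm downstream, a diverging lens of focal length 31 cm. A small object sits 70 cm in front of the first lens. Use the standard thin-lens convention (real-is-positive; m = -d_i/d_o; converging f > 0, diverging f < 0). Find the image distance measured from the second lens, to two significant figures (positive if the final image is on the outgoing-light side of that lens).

Applying the thin-lens equation to the first lens, 1/22 = 1/70 + 1/d_i1, which gives d_i1 = 32.083 cm.
Object distance for lens 2: d_o2 = 60 - 32.083 = 27.917 cm.
Applying the thin-lens equation again with f_2 = -31 cm and d_o2 = 27.917 cm gives d_i2 = -14.689 cm.

-15 cm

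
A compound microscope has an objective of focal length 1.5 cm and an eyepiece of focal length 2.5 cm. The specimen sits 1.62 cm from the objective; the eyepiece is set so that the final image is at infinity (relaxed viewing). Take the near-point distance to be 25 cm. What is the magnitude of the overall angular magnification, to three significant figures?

125

Objective: 1/d_i = 1/f_obj - 1/d_o = 1/1.5 - 1/1.62 = 0.04938 cm^-1, so d_i = 20.250 cm.
m_obj = -d_i/d_o = -20.250/1.62 = -12.500.
Eyepiece angular magnification (image at infinity): M_eye = D/f_e = 25/2.5 = 10.000.
Overall M = m_obj x M_eye = (-12.500)(10.000) = -125.00.
|M| = 125.00.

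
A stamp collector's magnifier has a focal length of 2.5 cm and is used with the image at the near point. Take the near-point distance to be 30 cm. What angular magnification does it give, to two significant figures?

M = 1 + D/f = 1 + 30/2.5 = 13.000.

13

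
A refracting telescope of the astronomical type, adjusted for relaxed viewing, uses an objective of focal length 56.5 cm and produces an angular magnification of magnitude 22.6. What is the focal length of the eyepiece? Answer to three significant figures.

|M| = f_obj/f_eye, so f_eye = f_obj/|M| = 56.5/22.6 = 2.500 cm.

2.50 cm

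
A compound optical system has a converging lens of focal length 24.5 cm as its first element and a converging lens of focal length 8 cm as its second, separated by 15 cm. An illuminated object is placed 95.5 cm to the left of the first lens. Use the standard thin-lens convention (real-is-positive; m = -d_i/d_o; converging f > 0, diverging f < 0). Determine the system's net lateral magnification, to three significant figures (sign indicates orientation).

Lens 1: 1/d_i1 = 1/f_1 - 1/d_o1 = 1/24.5 - 1/95.5 = 0.03035 cm^-1, so d_i1 = 32.954 cm.
m_1 = -(32.954)/95.5 = -0.3451.
Since 32.954 cm > 15 cm, the first image lies past the second lens and serves as a virtual object: d_o2 = L - d_i1 = -17.954 cm.
Lens 2: 1/d_i2 = 1/f_2 - 1/d_o2 = 1/8 - 1/(-17.954) = 0.18070 cm^-1, so d_i2 = 5.534 cm.
m_2 = -(5.534)/(-17.954) = 0.3082.
Overall magnification: m = m_1 m_2 = -0.1064.

-0.106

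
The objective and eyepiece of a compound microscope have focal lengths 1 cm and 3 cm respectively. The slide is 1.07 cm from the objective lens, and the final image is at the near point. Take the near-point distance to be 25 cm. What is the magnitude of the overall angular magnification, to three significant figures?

133

Objective: 1/d_i = 1/f_obj - 1/d_o = 1/1 - 1/1.07 = 0.06542 cm^-1, so d_i = 15.286 cm.
m_obj = -d_i/d_o = -15.286/1.07 = -14.286.
Eyepiece angular magnification (image at near point): M_eye = 1 + D/f_e = 1 + 25/3 = 9.333.
Overall M = m_obj x M_eye = (-14.286)(9.333) = -133.33.
|M| = 133.33.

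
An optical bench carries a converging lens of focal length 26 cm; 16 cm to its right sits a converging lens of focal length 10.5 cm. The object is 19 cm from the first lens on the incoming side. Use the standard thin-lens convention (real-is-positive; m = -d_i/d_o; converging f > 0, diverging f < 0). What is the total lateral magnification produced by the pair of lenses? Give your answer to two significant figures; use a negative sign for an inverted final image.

-0.51

First lens: d_i1 = 1/(1/26 - 1/19) = -70.571 cm.
m_1 = -(-70.571)/19 = 3.7143.
The intermediate image is virtual, 70.571 cm to the left of lens 1, so d_o2 = L - d_i1 = 16 - (-70.571) = 86.571 cm.
Second lens: d_i2 = 1/(1/10.5 - 1/(86.571)) = 11.949 cm.
m_2 = -(11.949)/(86.571) = -0.1380.
Overall magnification: m = m_1 m_2 = -0.5127.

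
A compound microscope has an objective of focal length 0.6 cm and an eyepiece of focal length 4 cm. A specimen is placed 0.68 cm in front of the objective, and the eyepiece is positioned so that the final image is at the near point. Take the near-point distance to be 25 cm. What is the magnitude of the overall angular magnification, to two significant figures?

54

Objective: 1/d_i = 1/f_obj - 1/d_o = 1/0.6 - 1/0.68 = 0.19608 cm^-1, so d_i = 5.100 cm.
m_obj = -d_i/d_o = -5.100/0.68 = -7.500.
Eyepiece angular magnification (image at near point): M_eye = 1 + D/f_e = 1 + 25/4 = 7.250.
Overall M = m_obj x M_eye = (-7.500)(7.250) = -54.37.
|M| = 54.37.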